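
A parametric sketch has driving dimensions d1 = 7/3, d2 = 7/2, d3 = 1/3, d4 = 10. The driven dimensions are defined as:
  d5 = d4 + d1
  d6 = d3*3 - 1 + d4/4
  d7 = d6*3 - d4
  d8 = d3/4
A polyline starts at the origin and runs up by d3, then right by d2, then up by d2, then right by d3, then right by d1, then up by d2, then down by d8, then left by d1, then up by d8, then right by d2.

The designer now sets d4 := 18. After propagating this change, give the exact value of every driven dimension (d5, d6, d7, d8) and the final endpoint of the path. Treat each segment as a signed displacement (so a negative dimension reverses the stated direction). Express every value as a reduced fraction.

Apply edit: d4 := 18
  d5 = d4 + d1 = 61/3
  d6 = d3*3 - 1 + d4/4 = 9/2
  d7 = d6*3 - d4 = -9/2
  d8 = d3/4 = 1/12
Walk from origin (0, 0):
  seg 1: up by d3 = 1/3 → (0, 1/3)
  seg 2: right by d2 = 7/2 → (7/2, 1/3)
  seg 3: up by d2 = 7/2 → (7/2, 23/6)
  seg 4: right by d3 = 1/3 → (23/6, 23/6)
  seg 5: right by d1 = 7/3 → (37/6, 23/6)
  seg 6: up by d2 = 7/2 → (37/6, 22/3)
  seg 7: down by d8 = 1/12 → (37/6, 29/4)
  seg 8: left by d1 = 7/3 → (23/6, 29/4)
  seg 9: up by d8 = 1/12 → (23/6, 22/3)
  seg 10: right by d2 = 7/2 → (22/3, 22/3)

d5 = 61/3
d6 = 9/2
d7 = -9/2
d8 = 1/12
endpoint = (22/3, 22/3)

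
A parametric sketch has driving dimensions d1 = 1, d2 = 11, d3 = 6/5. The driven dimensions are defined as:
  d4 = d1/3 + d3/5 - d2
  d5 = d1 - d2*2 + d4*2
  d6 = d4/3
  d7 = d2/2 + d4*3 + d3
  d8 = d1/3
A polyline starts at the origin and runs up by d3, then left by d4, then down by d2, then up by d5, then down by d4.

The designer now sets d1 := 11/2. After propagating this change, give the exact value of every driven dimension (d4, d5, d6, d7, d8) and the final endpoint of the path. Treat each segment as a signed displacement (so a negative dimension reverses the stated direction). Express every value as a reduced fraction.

d4 = -1339/150
d5 = -5153/150
d6 = -1339/450
d7 = -502/25
d8 = 11/6
endpoint = (1339/150, -2642/75)

Apply edit: d1 := 11/2
  d4 = d1/3 + d3/5 - d2 = -1339/150
  d5 = d1 - d2*2 + d4*2 = -5153/150
  d6 = d4/3 = -1339/450
  d7 = d2/2 + d4*3 + d3 = -502/25
  d8 = d1/3 = 11/6
Walk from origin (0, 0):
  seg 1: up by d3 = 6/5 → (0, 6/5)
  seg 2: left by d4 = -1339/150 → (1339/150, 6/5)
  seg 3: down by d2 = 11 → (1339/150, -49/5)
  seg 4: up by d5 = -5153/150 → (1339/150, -6623/150)
  seg 5: down by d4 = -1339/150 → (1339/150, -2642/75)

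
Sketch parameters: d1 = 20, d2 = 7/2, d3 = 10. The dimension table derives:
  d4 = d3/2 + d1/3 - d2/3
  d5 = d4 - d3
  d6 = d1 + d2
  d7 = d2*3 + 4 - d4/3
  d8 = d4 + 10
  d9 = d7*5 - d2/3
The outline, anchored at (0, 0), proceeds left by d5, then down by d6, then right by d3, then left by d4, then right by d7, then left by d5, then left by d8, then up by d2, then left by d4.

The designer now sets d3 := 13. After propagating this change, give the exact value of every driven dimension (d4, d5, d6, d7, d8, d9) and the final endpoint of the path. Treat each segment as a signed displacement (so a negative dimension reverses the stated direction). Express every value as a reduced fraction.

Apply edit: d3 := 13
  d4 = d3/2 + d1/3 - d2/3 = 12
  d5 = d4 - d3 = -1
  d6 = d1 + d2 = 47/2
  d7 = d2*3 + 4 - d4/3 = 21/2
  d8 = d4 + 10 = 22
  d9 = d7*5 - d2/3 = 154/3
Walk from origin (0, 0):
  seg 1: left by d5 = -1 → (1, 0)
  seg 2: down by d6 = 47/2 → (1, -47/2)
  seg 3: right by d3 = 13 → (14, -47/2)
  seg 4: left by d4 = 12 → (2, -47/2)
  seg 5: right by d7 = 21/2 → (25/2, -47/2)
  seg 6: left by d5 = -1 → (27/2, -47/2)
  seg 7: left by d8 = 22 → (-17/2, -47/2)
  seg 8: up by d2 = 7/2 → (-17/2, -20)
  seg 9: left by d4 = 12 → (-41/2, -20)

d4 = 12
d5 = -1
d6 = 47/2
d7 = 21/2
d8 = 22
d9 = 154/3
endpoint = (-41/2, -20)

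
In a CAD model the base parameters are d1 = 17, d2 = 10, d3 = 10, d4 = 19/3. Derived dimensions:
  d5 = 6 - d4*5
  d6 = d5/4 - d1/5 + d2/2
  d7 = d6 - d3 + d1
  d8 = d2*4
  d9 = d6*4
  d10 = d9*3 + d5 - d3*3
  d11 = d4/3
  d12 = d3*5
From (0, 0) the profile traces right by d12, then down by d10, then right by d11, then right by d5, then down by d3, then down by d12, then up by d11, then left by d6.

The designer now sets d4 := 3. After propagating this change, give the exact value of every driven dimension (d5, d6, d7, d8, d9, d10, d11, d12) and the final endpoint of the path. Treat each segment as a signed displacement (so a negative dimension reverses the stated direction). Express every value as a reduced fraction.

Apply edit: d4 := 3
  d5 = 6 - d4*5 = -9
  d6 = d5/4 - d1/5 + d2/2 = -13/20
  d7 = d6 - d3 + d1 = 127/20
  d8 = d2*4 = 40
  d9 = d6*4 = -13/5
  d10 = d9*3 + d5 - d3*3 = -234/5
  d11 = d4/3 = 1
  d12 = d3*5 = 50
Walk from origin (0, 0):
  seg 1: right by d12 = 50 → (50, 0)
  seg 2: down by d10 = -234/5 → (50, 234/5)
  seg 3: right by d11 = 1 → (51, 234/5)
  seg 4: right by d5 = -9 → (42, 234/5)
  seg 5: down by d3 = 10 → (42, 184/5)
  seg 6: down by d12 = 50 → (42, -66/5)
  seg 7: up by d11 = 1 → (42, -61/5)
  seg 8: left by d6 = -13/20 → (853/20, -61/5)

d5 = -9
d6 = -13/20
d7 = 127/20
d8 = 40
d9 = -13/5
d10 = -234/5
d11 = 1
d12 = 50
endpoint = (853/20, -61/5)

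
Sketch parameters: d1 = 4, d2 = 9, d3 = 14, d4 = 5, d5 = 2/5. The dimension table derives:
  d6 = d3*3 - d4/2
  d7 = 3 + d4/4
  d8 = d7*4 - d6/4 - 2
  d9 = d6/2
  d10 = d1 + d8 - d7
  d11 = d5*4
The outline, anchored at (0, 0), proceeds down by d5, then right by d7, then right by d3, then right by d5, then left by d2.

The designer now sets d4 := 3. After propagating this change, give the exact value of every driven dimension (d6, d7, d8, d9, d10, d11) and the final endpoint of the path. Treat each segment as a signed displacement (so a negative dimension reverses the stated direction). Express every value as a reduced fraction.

Apply edit: d4 := 3
  d6 = d3*3 - d4/2 = 81/2
  d7 = 3 + d4/4 = 15/4
  d8 = d7*4 - d6/4 - 2 = 23/8
  d9 = d6/2 = 81/4
  d10 = d1 + d8 - d7 = 25/8
  d11 = d5*4 = 8/5
Walk from origin (0, 0):
  seg 1: down by d5 = 2/5 → (0, -2/5)
  seg 2: right by d7 = 15/4 → (15/4, -2/5)
  seg 3: right by d3 = 14 → (71/4, -2/5)
  seg 4: right by d5 = 2/5 → (363/20, -2/5)
  seg 5: left by d2 = 9 → (183/20, -2/5)

d6 = 81/2
d7 = 15/4
d8 = 23/8
d9 = 81/4
d10 = 25/8
d11 = 8/5
endpoint = (183/20, -2/5)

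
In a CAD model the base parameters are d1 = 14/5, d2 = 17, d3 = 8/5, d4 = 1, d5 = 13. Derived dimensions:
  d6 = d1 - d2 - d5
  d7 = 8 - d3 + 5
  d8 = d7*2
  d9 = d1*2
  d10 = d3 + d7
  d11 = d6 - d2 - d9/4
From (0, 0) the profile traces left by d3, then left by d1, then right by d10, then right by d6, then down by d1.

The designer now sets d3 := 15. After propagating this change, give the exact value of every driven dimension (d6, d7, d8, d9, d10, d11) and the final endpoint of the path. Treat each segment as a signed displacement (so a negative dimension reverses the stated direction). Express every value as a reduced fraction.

Apply edit: d3 := 15
  d6 = d1 - d2 - d5 = -136/5
  d7 = 8 - d3 + 5 = -2
  d8 = d7*2 = -4
  d9 = d1*2 = 28/5
  d10 = d3 + d7 = 13
  d11 = d6 - d2 - d9/4 = -228/5
Walk from origin (0, 0):
  seg 1: left by d3 = 15 → (-15, 0)
  seg 2: left by d1 = 14/5 → (-89/5, 0)
  seg 3: right by d10 = 13 → (-24/5, 0)
  seg 4: right by d6 = -136/5 → (-32, 0)
  seg 5: down by d1 = 14/5 → (-32, -14/5)

d6 = -136/5
d7 = -2
d8 = -4
d9 = 28/5
d10 = 13
d11 = -228/5
endpoint = (-32, -14/5)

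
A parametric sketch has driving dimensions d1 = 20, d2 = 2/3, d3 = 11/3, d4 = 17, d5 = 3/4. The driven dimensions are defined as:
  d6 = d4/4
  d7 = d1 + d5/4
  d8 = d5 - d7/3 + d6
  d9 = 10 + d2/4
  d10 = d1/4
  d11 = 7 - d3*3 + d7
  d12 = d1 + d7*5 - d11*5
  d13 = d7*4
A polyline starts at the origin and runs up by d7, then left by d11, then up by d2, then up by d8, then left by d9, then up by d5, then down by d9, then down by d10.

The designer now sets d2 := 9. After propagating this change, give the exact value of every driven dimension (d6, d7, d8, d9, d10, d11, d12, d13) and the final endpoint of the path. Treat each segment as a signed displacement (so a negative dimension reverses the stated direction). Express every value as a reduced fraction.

d6 = 17/4
d7 = 323/16
d8 = -83/48
d9 = 49/4
d10 = 5
d11 = 259/16
d12 = 40
d13 = 323/4
endpoint = (-455/16, 263/24)

Apply edit: d2 := 9
  d6 = d4/4 = 17/4
  d7 = d1 + d5/4 = 323/16
  d8 = d5 - d7/3 + d6 = -83/48
  d9 = 10 + d2/4 = 49/4
  d10 = d1/4 = 5
  d11 = 7 - d3*3 + d7 = 259/16
  d12 = d1 + d7*5 - d11*5 = 40
  d13 = d7*4 = 323/4
Walk from origin (0, 0):
  seg 1: up by d7 = 323/16 → (0, 323/16)
  seg 2: left by d11 = 259/16 → (-259/16, 323/16)
  seg 3: up by d2 = 9 → (-259/16, 467/16)
  seg 4: up by d8 = -83/48 → (-259/16, 659/24)
  seg 5: left by d9 = 49/4 → (-455/16, 659/24)
  seg 6: up by d5 = 3/4 → (-455/16, 677/24)
  seg 7: down by d9 = 49/4 → (-455/16, 383/24)
  seg 8: down by d10 = 5 → (-455/16, 263/24)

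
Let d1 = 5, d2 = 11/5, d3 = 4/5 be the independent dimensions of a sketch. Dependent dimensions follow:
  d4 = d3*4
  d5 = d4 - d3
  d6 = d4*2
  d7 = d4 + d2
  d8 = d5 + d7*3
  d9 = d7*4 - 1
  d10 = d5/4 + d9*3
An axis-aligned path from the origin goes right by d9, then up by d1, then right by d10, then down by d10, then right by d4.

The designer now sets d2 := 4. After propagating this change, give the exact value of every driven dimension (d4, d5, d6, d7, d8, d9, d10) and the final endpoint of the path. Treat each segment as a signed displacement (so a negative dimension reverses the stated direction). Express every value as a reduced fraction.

d4 = 16/5
d5 = 12/5
d6 = 32/5
d7 = 36/5
d8 = 24
d9 = 139/5
d10 = 84
endpoint = (115, -79)

Apply edit: d2 := 4
  d4 = d3*4 = 16/5
  d5 = d4 - d3 = 12/5
  d6 = d4*2 = 32/5
  d7 = d4 + d2 = 36/5
  d8 = d5 + d7*3 = 24
  d9 = d7*4 - 1 = 139/5
  d10 = d5/4 + d9*3 = 84
Walk from origin (0, 0):
  seg 1: right by d9 = 139/5 → (139/5, 0)
  seg 2: up by d1 = 5 → (139/5, 5)
  seg 3: right by d10 = 84 → (559/5, 5)
  seg 4: down by d10 = 84 → (559/5, -79)
  seg 5: right by d4 = 16/5 → (115, -79)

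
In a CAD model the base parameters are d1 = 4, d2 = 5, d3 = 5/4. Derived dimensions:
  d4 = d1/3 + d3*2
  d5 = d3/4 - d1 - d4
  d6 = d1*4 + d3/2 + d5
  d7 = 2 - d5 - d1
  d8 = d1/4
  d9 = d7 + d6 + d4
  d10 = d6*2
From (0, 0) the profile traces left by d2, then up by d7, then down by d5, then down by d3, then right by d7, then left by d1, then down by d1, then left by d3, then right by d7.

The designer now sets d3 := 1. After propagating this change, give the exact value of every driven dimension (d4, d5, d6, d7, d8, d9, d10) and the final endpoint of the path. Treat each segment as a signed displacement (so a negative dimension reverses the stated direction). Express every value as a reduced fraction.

d4 = 10/3
d5 = -85/12
d6 = 113/12
d7 = 61/12
d8 = 1
d9 = 107/6
d10 = 113/6
endpoint = (1/6, 43/6)

Apply edit: d3 := 1
  d4 = d1/3 + d3*2 = 10/3
  d5 = d3/4 - d1 - d4 = -85/12
  d6 = d1*4 + d3/2 + d5 = 113/12
  d7 = 2 - d5 - d1 = 61/12
  d8 = d1/4 = 1
  d9 = d7 + d6 + d4 = 107/6
  d10 = d6*2 = 113/6
Walk from origin (0, 0):
  seg 1: left by d2 = 5 → (-5, 0)
  seg 2: up by d7 = 61/12 → (-5, 61/12)
  seg 3: down by d5 = -85/12 → (-5, 73/6)
  seg 4: down by d3 = 1 → (-5, 67/6)
  seg 5: right by d7 = 61/12 → (1/12, 67/6)
  seg 6: left by d1 = 4 → (-47/12, 67/6)
  seg 7: down by d1 = 4 → (-47/12, 43/6)
  seg 8: left by d3 = 1 → (-59/12, 43/6)
  seg 9: right by d7 = 61/12 → (1/6, 43/6)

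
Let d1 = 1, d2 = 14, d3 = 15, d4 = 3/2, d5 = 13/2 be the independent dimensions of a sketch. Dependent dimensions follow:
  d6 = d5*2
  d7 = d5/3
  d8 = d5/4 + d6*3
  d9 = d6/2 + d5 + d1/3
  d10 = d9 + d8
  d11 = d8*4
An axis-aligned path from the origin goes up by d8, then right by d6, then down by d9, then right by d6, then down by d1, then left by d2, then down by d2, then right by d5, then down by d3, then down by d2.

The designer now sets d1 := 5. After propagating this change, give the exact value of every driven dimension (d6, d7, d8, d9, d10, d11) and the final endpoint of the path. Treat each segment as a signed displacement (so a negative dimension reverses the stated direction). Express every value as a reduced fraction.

d6 = 13
d7 = 13/6
d8 = 325/8
d9 = 44/3
d10 = 1327/24
d11 = 325/2
endpoint = (37/2, -529/24)

Apply edit: d1 := 5
  d6 = d5*2 = 13
  d7 = d5/3 = 13/6
  d8 = d5/4 + d6*3 = 325/8
  d9 = d6/2 + d5 + d1/3 = 44/3
  d10 = d9 + d8 = 1327/24
  d11 = d8*4 = 325/2
Walk from origin (0, 0):
  seg 1: up by d8 = 325/8 → (0, 325/8)
  seg 2: right by d6 = 13 → (13, 325/8)
  seg 3: down by d9 = 44/3 → (13, 623/24)
  seg 4: right by d6 = 13 → (26, 623/24)
  seg 5: down by d1 = 5 → (26, 503/24)
  seg 6: left by d2 = 14 → (12, 503/24)
  seg 7: down by d2 = 14 → (12, 167/24)
  seg 8: right by d5 = 13/2 → (37/2, 167/24)
  seg 9: down by d3 = 15 → (37/2, -193/24)
  seg 10: down by d2 = 14 → (37/2, -529/24)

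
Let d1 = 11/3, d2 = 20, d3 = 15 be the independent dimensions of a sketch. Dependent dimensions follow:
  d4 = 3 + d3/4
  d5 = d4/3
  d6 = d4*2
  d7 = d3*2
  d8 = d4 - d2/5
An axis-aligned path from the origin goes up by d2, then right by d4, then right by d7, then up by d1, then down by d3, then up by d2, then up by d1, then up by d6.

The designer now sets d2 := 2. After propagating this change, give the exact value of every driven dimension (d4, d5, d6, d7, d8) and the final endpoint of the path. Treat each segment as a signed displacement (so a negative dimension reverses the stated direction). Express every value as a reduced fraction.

d4 = 27/4
d5 = 9/4
d6 = 27/2
d7 = 30
d8 = 127/20
endpoint = (147/4, 59/6)

Apply edit: d2 := 2
  d4 = 3 + d3/4 = 27/4
  d5 = d4/3 = 9/4
  d6 = d4*2 = 27/2
  d7 = d3*2 = 30
  d8 = d4 - d2/5 = 127/20
Walk from origin (0, 0):
  seg 1: up by d2 = 2 → (0, 2)
  seg 2: right by d4 = 27/4 → (27/4, 2)
  seg 3: right by d7 = 30 → (147/4, 2)
  seg 4: up by d1 = 11/3 → (147/4, 17/3)
  seg 5: down by d3 = 15 → (147/4, -28/3)
  seg 6: up by d2 = 2 → (147/4, -22/3)
  seg 7: up by d1 = 11/3 → (147/4, -11/3)
  seg 8: up by d6 = 27/2 → (147/4, 59/6)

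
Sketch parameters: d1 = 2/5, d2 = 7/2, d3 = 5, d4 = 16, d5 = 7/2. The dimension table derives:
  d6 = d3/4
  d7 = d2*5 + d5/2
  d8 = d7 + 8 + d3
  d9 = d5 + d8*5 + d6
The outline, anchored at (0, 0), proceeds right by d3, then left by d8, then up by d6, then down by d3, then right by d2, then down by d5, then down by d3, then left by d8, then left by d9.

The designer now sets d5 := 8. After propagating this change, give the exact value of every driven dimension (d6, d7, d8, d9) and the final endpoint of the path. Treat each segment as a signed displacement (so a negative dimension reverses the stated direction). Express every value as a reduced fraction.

d6 = 5/4
d7 = 43/2
d8 = 69/2
d9 = 727/4
endpoint = (-969/4, -67/4)

Apply edit: d5 := 8
  d6 = d3/4 = 5/4
  d7 = d2*5 + d5/2 = 43/2
  d8 = d7 + 8 + d3 = 69/2
  d9 = d5 + d8*5 + d6 = 727/4
Walk from origin (0, 0):
  seg 1: right by d3 = 5 → (5, 0)
  seg 2: left by d8 = 69/2 → (-59/2, 0)
  seg 3: up by d6 = 5/4 → (-59/2, 5/4)
  seg 4: down by d3 = 5 → (-59/2, -15/4)
  seg 5: right by d2 = 7/2 → (-26, -15/4)
  seg 6: down by d5 = 8 → (-26, -47/4)
  seg 7: down by d3 = 5 → (-26, -67/4)
  seg 8: left by d8 = 69/2 → (-121/2, -67/4)
  seg 9: left by d9 = 727/4 → (-969/4, -67/4)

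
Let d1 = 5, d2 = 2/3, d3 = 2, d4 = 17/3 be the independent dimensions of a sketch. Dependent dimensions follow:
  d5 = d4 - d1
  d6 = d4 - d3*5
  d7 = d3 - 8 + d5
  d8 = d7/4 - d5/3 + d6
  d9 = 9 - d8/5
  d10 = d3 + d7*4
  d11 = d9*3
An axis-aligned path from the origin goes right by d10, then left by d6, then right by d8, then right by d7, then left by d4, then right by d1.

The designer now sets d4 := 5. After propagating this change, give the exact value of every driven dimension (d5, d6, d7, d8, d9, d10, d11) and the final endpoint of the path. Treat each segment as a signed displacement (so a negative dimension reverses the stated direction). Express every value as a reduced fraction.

Apply edit: d4 := 5
  d5 = d4 - d1 = 0
  d6 = d4 - d3*5 = -5
  d7 = d3 - 8 + d5 = -6
  d8 = d7/4 - d5/3 + d6 = -13/2
  d9 = 9 - d8/5 = 103/10
  d10 = d3 + d7*4 = -22
  d11 = d9*3 = 309/10
Walk from origin (0, 0):
  seg 1: right by d10 = -22 → (-22, 0)
  seg 2: left by d6 = -5 → (-17, 0)
  seg 3: right by d8 = -13/2 → (-47/2, 0)
  seg 4: right by d7 = -6 → (-59/2, 0)
  seg 5: left by d4 = 5 → (-69/2, 0)
  seg 6: right by d1 = 5 → (-59/2, 0)

d5 = 0
d6 = -5
d7 = -6
d8 = -13/2
d9 = 103/10
d10 = -22
d11 = 309/10
endpoint = (-59/2, 0)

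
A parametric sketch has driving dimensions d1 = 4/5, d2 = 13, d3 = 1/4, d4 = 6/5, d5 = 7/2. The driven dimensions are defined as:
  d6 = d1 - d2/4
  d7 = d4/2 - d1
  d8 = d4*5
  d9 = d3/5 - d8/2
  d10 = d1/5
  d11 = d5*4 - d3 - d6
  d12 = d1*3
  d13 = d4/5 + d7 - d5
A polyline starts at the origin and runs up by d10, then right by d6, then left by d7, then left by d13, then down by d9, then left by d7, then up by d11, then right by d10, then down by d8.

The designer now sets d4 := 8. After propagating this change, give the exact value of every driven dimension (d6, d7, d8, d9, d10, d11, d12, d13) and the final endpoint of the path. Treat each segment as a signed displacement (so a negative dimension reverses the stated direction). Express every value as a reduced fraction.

Apply edit: d4 := 8
  d6 = d1 - d2/4 = -49/20
  d7 = d4/2 - d1 = 16/5
  d8 = d4*5 = 40
  d9 = d3/5 - d8/2 = -399/20
  d10 = d1/5 = 4/25
  d11 = d5*4 - d3 - d6 = 81/5
  d12 = d1*3 = 12/5
  d13 = d4/5 + d7 - d5 = 13/10
Walk from origin (0, 0):
  seg 1: up by d10 = 4/25 → (0, 4/25)
  seg 2: right by d6 = -49/20 → (-49/20, 4/25)
  seg 3: left by d7 = 16/5 → (-113/20, 4/25)
  seg 4: left by d13 = 13/10 → (-139/20, 4/25)
  seg 5: down by d9 = -399/20 → (-139/20, 2011/100)
  seg 6: left by d7 = 16/5 → (-203/20, 2011/100)
  seg 7: up by d11 = 81/5 → (-203/20, 3631/100)
  seg 8: right by d10 = 4/25 → (-999/100, 3631/100)
  seg 9: down by d8 = 40 → (-999/100, -369/100)

d6 = -49/20
d7 = 16/5
d8 = 40
d9 = -399/20
d10 = 4/25
d11 = 81/5
d12 = 12/5
d13 = 13/10
endpoint = (-999/100, -369/100)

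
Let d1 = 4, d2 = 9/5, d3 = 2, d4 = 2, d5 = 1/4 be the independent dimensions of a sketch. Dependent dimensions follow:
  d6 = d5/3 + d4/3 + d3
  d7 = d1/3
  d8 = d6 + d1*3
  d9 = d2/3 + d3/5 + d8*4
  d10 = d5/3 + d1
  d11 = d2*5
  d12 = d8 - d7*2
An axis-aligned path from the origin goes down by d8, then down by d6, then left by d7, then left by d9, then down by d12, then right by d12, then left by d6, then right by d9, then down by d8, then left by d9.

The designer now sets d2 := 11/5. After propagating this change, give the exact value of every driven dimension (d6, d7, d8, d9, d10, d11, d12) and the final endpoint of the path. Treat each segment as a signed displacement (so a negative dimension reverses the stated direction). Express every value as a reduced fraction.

Apply edit: d2 := 11/5
  d6 = d5/3 + d4/3 + d3 = 11/4
  d7 = d1/3 = 4/3
  d8 = d6 + d1*3 = 59/4
  d9 = d2/3 + d3/5 + d8*4 = 902/15
  d10 = d5/3 + d1 = 49/12
  d11 = d2*5 = 11
  d12 = d8 - d7*2 = 145/12
Walk from origin (0, 0):
  seg 1: down by d8 = 59/4 → (0, -59/4)
  seg 2: down by d6 = 11/4 → (0, -35/2)
  seg 3: left by d7 = 4/3 → (-4/3, -35/2)
  seg 4: left by d9 = 902/15 → (-922/15, -35/2)
  seg 5: down by d12 = 145/12 → (-922/15, -355/12)
  seg 6: right by d12 = 145/12 → (-2963/60, -355/12)
  seg 7: left by d6 = 11/4 → (-782/15, -355/12)
  seg 8: right by d9 = 902/15 → (8, -355/12)
  seg 9: down by d8 = 59/4 → (8, -133/3)
  seg 10: left by d9 = 902/15 → (-782/15, -133/3)

d6 = 11/4
d7 = 4/3
d8 = 59/4
d9 = 902/15
d10 = 49/12
d11 = 11
d12 = 145/12
endpoint = (-782/15, -133/3)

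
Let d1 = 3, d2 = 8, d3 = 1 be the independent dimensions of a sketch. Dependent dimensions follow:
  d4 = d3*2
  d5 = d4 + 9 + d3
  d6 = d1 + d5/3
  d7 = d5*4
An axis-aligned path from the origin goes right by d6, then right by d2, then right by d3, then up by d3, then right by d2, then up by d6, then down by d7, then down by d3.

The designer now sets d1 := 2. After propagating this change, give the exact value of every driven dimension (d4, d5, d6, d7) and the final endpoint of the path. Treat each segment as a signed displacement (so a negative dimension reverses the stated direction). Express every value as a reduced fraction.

Apply edit: d1 := 2
  d4 = d3*2 = 2
  d5 = d4 + 9 + d3 = 12
  d6 = d1 + d5/3 = 6
  d7 = d5*4 = 48
Walk from origin (0, 0):
  seg 1: right by d6 = 6 → (6, 0)
  seg 2: right by d2 = 8 → (14, 0)
  seg 3: right by d3 = 1 → (15, 0)
  seg 4: up by d3 = 1 → (15, 1)
  seg 5: right by d2 = 8 → (23, 1)
  seg 6: up by d6 = 6 → (23, 7)
  seg 7: down by d7 = 48 → (23, -41)
  seg 8: down by d3 = 1 → (23, -42)

d4 = 2
d5 = 12
d6 = 6
d7 = 48
endpoint = (23, -42)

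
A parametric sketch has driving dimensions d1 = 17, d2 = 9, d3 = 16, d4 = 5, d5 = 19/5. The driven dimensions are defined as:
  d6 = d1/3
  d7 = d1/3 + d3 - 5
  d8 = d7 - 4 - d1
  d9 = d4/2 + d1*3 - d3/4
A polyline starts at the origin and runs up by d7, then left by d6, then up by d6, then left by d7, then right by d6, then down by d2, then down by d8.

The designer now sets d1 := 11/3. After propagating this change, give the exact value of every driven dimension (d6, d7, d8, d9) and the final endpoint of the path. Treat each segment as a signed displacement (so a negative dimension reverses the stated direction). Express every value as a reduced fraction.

Apply edit: d1 := 11/3
  d6 = d1/3 = 11/9
  d7 = d1/3 + d3 - 5 = 110/9
  d8 = d7 - 4 - d1 = 41/9
  d9 = d4/2 + d1*3 - d3/4 = 19/2
Walk from origin (0, 0):
  seg 1: up by d7 = 110/9 → (0, 110/9)
  seg 2: left by d6 = 11/9 → (-11/9, 110/9)
  seg 3: up by d6 = 11/9 → (-11/9, 121/9)
  seg 4: left by d7 = 110/9 → (-121/9, 121/9)
  seg 5: right by d6 = 11/9 → (-110/9, 121/9)
  seg 6: down by d2 = 9 → (-110/9, 40/9)
  seg 7: down by d8 = 41/9 → (-110/9, -1/9)

d6 = 11/9
d7 = 110/9
d8 = 41/9
d9 = 19/2
endpoint = (-110/9, -1/9)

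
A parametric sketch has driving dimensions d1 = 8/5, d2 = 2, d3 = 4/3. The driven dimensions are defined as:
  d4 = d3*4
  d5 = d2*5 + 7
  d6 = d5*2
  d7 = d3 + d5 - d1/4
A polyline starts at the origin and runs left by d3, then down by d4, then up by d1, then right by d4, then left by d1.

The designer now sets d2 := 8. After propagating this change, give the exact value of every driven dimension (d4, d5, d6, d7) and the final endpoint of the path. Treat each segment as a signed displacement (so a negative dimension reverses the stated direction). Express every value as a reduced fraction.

Apply edit: d2 := 8
  d4 = d3*4 = 16/3
  d5 = d2*5 + 7 = 47
  d6 = d5*2 = 94
  d7 = d3 + d5 - d1/4 = 719/15
Walk from origin (0, 0):
  seg 1: left by d3 = 4/3 → (-4/3, 0)
  seg 2: down by d4 = 16/3 → (-4/3, -16/3)
  seg 3: up by d1 = 8/5 → (-4/3, -56/15)
  seg 4: right by d4 = 16/3 → (4, -56/15)
  seg 5: left by d1 = 8/5 → (12/5, -56/15)

d4 = 16/3
d5 = 47
d6 = 94
d7 = 719/15
endpoint = (12/5, -56/15)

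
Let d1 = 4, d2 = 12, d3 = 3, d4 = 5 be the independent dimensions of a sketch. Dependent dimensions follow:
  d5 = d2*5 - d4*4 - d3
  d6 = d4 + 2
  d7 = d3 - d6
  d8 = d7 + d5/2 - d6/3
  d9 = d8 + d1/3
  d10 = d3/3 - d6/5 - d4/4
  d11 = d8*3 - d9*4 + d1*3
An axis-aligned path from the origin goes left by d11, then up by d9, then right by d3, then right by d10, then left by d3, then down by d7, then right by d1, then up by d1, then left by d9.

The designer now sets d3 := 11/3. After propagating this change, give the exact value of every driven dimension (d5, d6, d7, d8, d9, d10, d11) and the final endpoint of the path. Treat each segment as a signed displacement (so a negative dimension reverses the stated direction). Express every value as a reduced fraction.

d5 = 109/3
d6 = 7
d7 = -10/3
d8 = 25/2
d9 = 83/6
d10 = -257/180
d11 = -35/6
endpoint = (-977/180, 127/6)

Apply edit: d3 := 11/3
  d5 = d2*5 - d4*4 - d3 = 109/3
  d6 = d4 + 2 = 7
  d7 = d3 - d6 = -10/3
  d8 = d7 + d5/2 - d6/3 = 25/2
  d9 = d8 + d1/3 = 83/6
  d10 = d3/3 - d6/5 - d4/4 = -257/180
  d11 = d8*3 - d9*4 + d1*3 = -35/6
Walk from origin (0, 0):
  seg 1: left by d11 = -35/6 → (35/6, 0)
  seg 2: up by d9 = 83/6 → (35/6, 83/6)
  seg 3: right by d3 = 11/3 → (19/2, 83/6)
  seg 4: right by d10 = -257/180 → (1453/180, 83/6)
  seg 5: left by d3 = 11/3 → (793/180, 83/6)
  seg 6: down by d7 = -10/3 → (793/180, 103/6)
  seg 7: right by d1 = 4 → (1513/180, 103/6)
  seg 8: up by d1 = 4 → (1513/180, 127/6)
  seg 9: left by d9 = 83/6 → (-977/180, 127/6)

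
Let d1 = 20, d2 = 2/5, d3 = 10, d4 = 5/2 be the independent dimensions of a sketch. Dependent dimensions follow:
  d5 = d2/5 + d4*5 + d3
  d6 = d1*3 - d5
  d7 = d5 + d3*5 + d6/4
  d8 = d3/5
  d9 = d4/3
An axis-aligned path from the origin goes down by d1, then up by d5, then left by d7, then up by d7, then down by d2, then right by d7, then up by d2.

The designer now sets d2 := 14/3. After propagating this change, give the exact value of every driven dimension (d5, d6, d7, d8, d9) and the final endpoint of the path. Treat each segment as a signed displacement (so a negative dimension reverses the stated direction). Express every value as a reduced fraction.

d5 = 703/30
d6 = 1097/30
d7 = 3303/40
d8 = 2
d9 = 5/6
endpoint = (0, 10321/120)

Apply edit: d2 := 14/3
  d5 = d2/5 + d4*5 + d3 = 703/30
  d6 = d1*3 - d5 = 1097/30
  d7 = d5 + d3*5 + d6/4 = 3303/40
  d8 = d3/5 = 2
  d9 = d4/3 = 5/6
Walk from origin (0, 0):
  seg 1: down by d1 = 20 → (0, -20)
  seg 2: up by d5 = 703/30 → (0, 103/30)
  seg 3: left by d7 = 3303/40 → (-3303/40, 103/30)
  seg 4: up by d7 = 3303/40 → (-3303/40, 10321/120)
  seg 5: down by d2 = 14/3 → (-3303/40, 9761/120)
  seg 6: right by d7 = 3303/40 → (0, 9761/120)
  seg 7: up by d2 = 14/3 → (0, 10321/120)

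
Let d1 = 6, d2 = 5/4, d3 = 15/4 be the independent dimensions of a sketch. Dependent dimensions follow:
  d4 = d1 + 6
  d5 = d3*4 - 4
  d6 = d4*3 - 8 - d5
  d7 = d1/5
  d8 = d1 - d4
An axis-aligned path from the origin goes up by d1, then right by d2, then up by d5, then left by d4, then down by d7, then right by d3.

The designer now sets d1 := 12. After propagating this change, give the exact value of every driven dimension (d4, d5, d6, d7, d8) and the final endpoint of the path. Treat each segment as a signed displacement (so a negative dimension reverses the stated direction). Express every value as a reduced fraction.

Apply edit: d1 := 12
  d4 = d1 + 6 = 18
  d5 = d3*4 - 4 = 11
  d6 = d4*3 - 8 - d5 = 35
  d7 = d1/5 = 12/5
  d8 = d1 - d4 = -6
Walk from origin (0, 0):
  seg 1: up by d1 = 12 → (0, 12)
  seg 2: right by d2 = 5/4 → (5/4, 12)
  seg 3: up by d5 = 11 → (5/4, 23)
  seg 4: left by d4 = 18 → (-67/4, 23)
  seg 5: down by d7 = 12/5 → (-67/4, 103/5)
  seg 6: right by d3 = 15/4 → (-13, 103/5)

d4 = 18
d5 = 11
d6 = 35
d7 = 12/5
d8 = -6
endpoint = (-13, 103/5)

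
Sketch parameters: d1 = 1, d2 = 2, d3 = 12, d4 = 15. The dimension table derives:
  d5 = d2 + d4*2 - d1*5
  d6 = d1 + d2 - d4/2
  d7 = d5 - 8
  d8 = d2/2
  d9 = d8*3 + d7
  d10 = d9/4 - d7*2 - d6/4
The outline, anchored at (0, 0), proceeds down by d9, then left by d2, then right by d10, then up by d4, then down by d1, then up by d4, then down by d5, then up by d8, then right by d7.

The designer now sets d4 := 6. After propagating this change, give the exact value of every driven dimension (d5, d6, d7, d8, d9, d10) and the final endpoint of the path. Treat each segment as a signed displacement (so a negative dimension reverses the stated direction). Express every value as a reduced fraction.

Apply edit: d4 := 6
  d5 = d2 + d4*2 - d1*5 = 9
  d6 = d1 + d2 - d4/2 = 0
  d7 = d5 - 8 = 1
  d8 = d2/2 = 1
  d9 = d8*3 + d7 = 4
  d10 = d9/4 - d7*2 - d6/4 = -1
Walk from origin (0, 0):
  seg 1: down by d9 = 4 → (0, -4)
  seg 2: left by d2 = 2 → (-2, -4)
  seg 3: right by d10 = -1 → (-3, -4)
  seg 4: up by d4 = 6 → (-3, 2)
  seg 5: down by d1 = 1 → (-3, 1)
  seg 6: up by d4 = 6 → (-3, 7)
  seg 7: down by d5 = 9 → (-3, -2)
  seg 8: up by d8 = 1 → (-3, -1)
  seg 9: right by d7 = 1 → (-2, -1)

d5 = 9
d6 = 0
d7 = 1
d8 = 1
d9 = 4
d10 = -1
endpoint = (-2, -1)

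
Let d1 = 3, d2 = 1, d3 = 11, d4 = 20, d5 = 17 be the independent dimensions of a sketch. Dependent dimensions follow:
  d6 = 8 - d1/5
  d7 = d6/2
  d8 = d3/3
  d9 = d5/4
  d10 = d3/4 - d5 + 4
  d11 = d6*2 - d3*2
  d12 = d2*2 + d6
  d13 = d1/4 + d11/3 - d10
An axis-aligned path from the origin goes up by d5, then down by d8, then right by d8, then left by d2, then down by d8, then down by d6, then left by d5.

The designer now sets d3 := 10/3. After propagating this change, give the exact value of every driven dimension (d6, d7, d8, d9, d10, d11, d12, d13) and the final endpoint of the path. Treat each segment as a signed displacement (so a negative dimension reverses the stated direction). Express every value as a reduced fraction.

Apply edit: d3 := 10/3
  d6 = 8 - d1/5 = 37/5
  d7 = d6/2 = 37/10
  d8 = d3/3 = 10/9
  d9 = d5/4 = 17/4
  d10 = d3/4 - d5 + 4 = -73/6
  d11 = d6*2 - d3*2 = 122/15
  d12 = d2*2 + d6 = 47/5
  d13 = d1/4 + d11/3 - d10 = 2813/180
Walk from origin (0, 0):
  seg 1: up by d5 = 17 → (0, 17)
  seg 2: down by d8 = 10/9 → (0, 143/9)
  seg 3: right by d8 = 10/9 → (10/9, 143/9)
  seg 4: left by d2 = 1 → (1/9, 143/9)
  seg 5: down by d8 = 10/9 → (1/9, 133/9)
  seg 6: down by d6 = 37/5 → (1/9, 332/45)
  seg 7: left by d5 = 17 → (-152/9, 332/45)

d6 = 37/5
d7 = 37/10
d8 = 10/9
d9 = 17/4
d10 = -73/6
d11 = 122/15
d12 = 47/5
d13 = 2813/180
endpoint = (-152/9, 332/45)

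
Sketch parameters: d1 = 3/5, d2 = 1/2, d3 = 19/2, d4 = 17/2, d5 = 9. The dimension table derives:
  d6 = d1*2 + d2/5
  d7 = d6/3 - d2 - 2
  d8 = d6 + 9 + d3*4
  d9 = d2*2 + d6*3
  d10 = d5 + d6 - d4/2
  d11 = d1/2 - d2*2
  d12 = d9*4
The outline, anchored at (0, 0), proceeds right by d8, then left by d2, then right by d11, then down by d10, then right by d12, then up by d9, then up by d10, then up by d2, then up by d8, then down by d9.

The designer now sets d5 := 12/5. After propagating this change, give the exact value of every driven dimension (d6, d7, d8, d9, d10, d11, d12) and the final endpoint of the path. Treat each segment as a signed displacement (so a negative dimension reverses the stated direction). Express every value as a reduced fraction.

d6 = 13/10
d7 = -31/15
d8 = 483/10
d9 = 49/10
d10 = -11/20
d11 = -7/10
d12 = 98/5
endpoint = (667/10, 244/5)

Apply edit: d5 := 12/5
  d6 = d1*2 + d2/5 = 13/10
  d7 = d6/3 - d2 - 2 = -31/15
  d8 = d6 + 9 + d3*4 = 483/10
  d9 = d2*2 + d6*3 = 49/10
  d10 = d5 + d6 - d4/2 = -11/20
  d11 = d1/2 - d2*2 = -7/10
  d12 = d9*4 = 98/5
Walk from origin (0, 0):
  seg 1: right by d8 = 483/10 → (483/10, 0)
  seg 2: left by d2 = 1/2 → (239/5, 0)
  seg 3: right by d11 = -7/10 → (471/10, 0)
  seg 4: down by d10 = -11/20 → (471/10, 11/20)
  seg 5: right by d12 = 98/5 → (667/10, 11/20)
  seg 6: up by d9 = 49/10 → (667/10, 109/20)
  seg 7: up by d10 = -11/20 → (667/10, 49/10)
  seg 8: up by d2 = 1/2 → (667/10, 27/5)
  seg 9: up by d8 = 483/10 → (667/10, 537/10)
  seg 10: down by d9 = 49/10 → (667/10, 244/5)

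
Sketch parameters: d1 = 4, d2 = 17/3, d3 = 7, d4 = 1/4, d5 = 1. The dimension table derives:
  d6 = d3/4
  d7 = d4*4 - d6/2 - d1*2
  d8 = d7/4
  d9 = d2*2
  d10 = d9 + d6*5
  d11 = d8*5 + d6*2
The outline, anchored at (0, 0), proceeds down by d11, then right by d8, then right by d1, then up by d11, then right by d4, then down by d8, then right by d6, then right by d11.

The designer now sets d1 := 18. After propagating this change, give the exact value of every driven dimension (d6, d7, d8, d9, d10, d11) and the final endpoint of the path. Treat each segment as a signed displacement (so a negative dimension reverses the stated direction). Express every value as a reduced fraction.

d6 = 7/4
d7 = -287/8
d8 = -287/32
d9 = 34/3
d10 = 241/12
d11 = -1323/32
endpoint = (-485/16, 287/32)

Apply edit: d1 := 18
  d6 = d3/4 = 7/4
  d7 = d4*4 - d6/2 - d1*2 = -287/8
  d8 = d7/4 = -287/32
  d9 = d2*2 = 34/3
  d10 = d9 + d6*5 = 241/12
  d11 = d8*5 + d6*2 = -1323/32
Walk from origin (0, 0):
  seg 1: down by d11 = -1323/32 → (0, 1323/32)
  seg 2: right by d8 = -287/32 → (-287/32, 1323/32)
  seg 3: right by d1 = 18 → (289/32, 1323/32)
  seg 4: up by d11 = -1323/32 → (289/32, 0)
  seg 5: right by d4 = 1/4 → (297/32, 0)
  seg 6: down by d8 = -287/32 → (297/32, 287/32)
  seg 7: right by d6 = 7/4 → (353/32, 287/32)
  seg 8: right by d11 = -1323/32 → (-485/16, 287/32)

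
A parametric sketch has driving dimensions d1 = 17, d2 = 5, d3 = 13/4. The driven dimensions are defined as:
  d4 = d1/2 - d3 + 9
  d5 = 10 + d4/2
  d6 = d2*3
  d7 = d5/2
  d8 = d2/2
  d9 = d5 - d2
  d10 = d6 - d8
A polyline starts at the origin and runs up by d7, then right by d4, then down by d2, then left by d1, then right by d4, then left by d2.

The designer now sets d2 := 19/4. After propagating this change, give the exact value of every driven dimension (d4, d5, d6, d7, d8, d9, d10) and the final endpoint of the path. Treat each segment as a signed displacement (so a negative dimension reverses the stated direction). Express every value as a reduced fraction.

d4 = 57/4
d5 = 137/8
d6 = 57/4
d7 = 137/16
d8 = 19/8
d9 = 99/8
d10 = 95/8
endpoint = (27/4, 61/16)

Apply edit: d2 := 19/4
  d4 = d1/2 - d3 + 9 = 57/4
  d5 = 10 + d4/2 = 137/8
  d6 = d2*3 = 57/4
  d7 = d5/2 = 137/16
  d8 = d2/2 = 19/8
  d9 = d5 - d2 = 99/8
  d10 = d6 - d8 = 95/8
Walk from origin (0, 0):
  seg 1: up by d7 = 137/16 → (0, 137/16)
  seg 2: right by d4 = 57/4 → (57/4, 137/16)
  seg 3: down by d2 = 19/4 → (57/4, 61/16)
  seg 4: left by d1 = 17 → (-11/4, 61/16)
  seg 5: right by d4 = 57/4 → (23/2, 61/16)
  seg 6: left by d2 = 19/4 → (27/4, 61/16)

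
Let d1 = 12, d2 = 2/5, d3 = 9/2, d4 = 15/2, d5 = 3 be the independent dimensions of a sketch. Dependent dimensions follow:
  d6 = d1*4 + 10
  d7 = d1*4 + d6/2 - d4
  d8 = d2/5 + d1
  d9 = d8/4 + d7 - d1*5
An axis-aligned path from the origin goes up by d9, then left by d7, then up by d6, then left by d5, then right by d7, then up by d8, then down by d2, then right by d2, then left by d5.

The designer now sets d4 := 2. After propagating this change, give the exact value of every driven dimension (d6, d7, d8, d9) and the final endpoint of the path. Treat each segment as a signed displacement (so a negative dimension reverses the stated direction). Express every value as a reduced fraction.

Apply edit: d4 := 2
  d6 = d1*4 + 10 = 58
  d7 = d1*4 + d6/2 - d4 = 75
  d8 = d2/5 + d1 = 302/25
  d9 = d8/4 + d7 - d1*5 = 901/50
Walk from origin (0, 0):
  seg 1: up by d9 = 901/50 → (0, 901/50)
  seg 2: left by d7 = 75 → (-75, 901/50)
  seg 3: up by d6 = 58 → (-75, 3801/50)
  seg 4: left by d5 = 3 → (-78, 3801/50)
  seg 5: right by d7 = 75 → (-3, 3801/50)
  seg 6: up by d8 = 302/25 → (-3, 881/10)
  seg 7: down by d2 = 2/5 → (-3, 877/10)
  seg 8: right by d2 = 2/5 → (-13/5, 877/10)
  seg 9: left by d5 = 3 → (-28/5, 877/10)

d6 = 58
d7 = 75
d8 = 302/25
d9 = 901/50
endpoint = (-28/5, 877/10)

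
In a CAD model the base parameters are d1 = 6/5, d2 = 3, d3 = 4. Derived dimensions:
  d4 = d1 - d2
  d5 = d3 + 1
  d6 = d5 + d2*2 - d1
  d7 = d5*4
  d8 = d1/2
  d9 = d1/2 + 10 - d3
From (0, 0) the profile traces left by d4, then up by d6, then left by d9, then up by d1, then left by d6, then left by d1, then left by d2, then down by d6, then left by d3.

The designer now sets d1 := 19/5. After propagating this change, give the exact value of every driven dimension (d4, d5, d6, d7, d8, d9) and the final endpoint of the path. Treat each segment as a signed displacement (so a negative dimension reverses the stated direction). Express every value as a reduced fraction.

d4 = 4/5
d5 = 5
d6 = 36/5
d7 = 20
d8 = 19/10
d9 = 79/10
endpoint = (-267/10, 19/5)

Apply edit: d1 := 19/5
  d4 = d1 - d2 = 4/5
  d5 = d3 + 1 = 5
  d6 = d5 + d2*2 - d1 = 36/5
  d7 = d5*4 = 20
  d8 = d1/2 = 19/10
  d9 = d1/2 + 10 - d3 = 79/10
Walk from origin (0, 0):
  seg 1: left by d4 = 4/5 → (-4/5, 0)
  seg 2: up by d6 = 36/5 → (-4/5, 36/5)
  seg 3: left by d9 = 79/10 → (-87/10, 36/5)
  seg 4: up by d1 = 19/5 → (-87/10, 11)
  seg 5: left by d6 = 36/5 → (-159/10, 11)
  seg 6: left by d1 = 19/5 → (-197/10, 11)
  seg 7: left by d2 = 3 → (-227/10, 11)
  seg 8: down by d6 = 36/5 → (-227/10, 19/5)
  seg 9: left by d3 = 4 → (-267/10, 19/5)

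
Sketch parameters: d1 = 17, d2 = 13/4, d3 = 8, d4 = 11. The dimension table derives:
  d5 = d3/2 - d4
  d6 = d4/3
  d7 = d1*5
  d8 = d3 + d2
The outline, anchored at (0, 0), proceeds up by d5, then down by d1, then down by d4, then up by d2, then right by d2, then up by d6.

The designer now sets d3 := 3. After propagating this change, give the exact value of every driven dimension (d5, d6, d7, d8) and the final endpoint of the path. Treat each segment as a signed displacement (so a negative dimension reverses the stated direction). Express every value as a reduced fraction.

Apply edit: d3 := 3
  d5 = d3/2 - d4 = -19/2
  d6 = d4/3 = 11/3
  d7 = d1*5 = 85
  d8 = d3 + d2 = 25/4
Walk from origin (0, 0):
  seg 1: up by d5 = -19/2 → (0, -19/2)
  seg 2: down by d1 = 17 → (0, -53/2)
  seg 3: down by d4 = 11 → (0, -75/2)
  seg 4: up by d2 = 13/4 → (0, -137/4)
  seg 5: right by d2 = 13/4 → (13/4, -137/4)
  seg 6: up by d6 = 11/3 → (13/4, -367/12)

d5 = -19/2
d6 = 11/3
d7 = 85
d8 = 25/4
endpoint = (13/4, -367/12)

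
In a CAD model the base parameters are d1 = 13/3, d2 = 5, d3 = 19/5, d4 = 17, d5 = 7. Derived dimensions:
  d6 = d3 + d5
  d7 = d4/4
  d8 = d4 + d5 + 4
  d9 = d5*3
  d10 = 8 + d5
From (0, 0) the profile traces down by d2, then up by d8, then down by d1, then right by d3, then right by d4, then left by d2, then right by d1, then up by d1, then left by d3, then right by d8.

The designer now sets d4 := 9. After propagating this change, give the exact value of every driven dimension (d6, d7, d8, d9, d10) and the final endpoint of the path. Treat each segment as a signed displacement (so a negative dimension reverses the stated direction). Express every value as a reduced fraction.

d6 = 54/5
d7 = 9/4
d8 = 20
d9 = 21
d10 = 15
endpoint = (85/3, 15)

Apply edit: d4 := 9
  d6 = d3 + d5 = 54/5
  d7 = d4/4 = 9/4
  d8 = d4 + d5 + 4 = 20
  d9 = d5*3 = 21
  d10 = 8 + d5 = 15
Walk from origin (0, 0):
  seg 1: down by d2 = 5 → (0, -5)
  seg 2: up by d8 = 20 → (0, 15)
  seg 3: down by d1 = 13/3 → (0, 32/3)
  seg 4: right by d3 = 19/5 → (19/5, 32/3)
  seg 5: right by d4 = 9 → (64/5, 32/3)
  seg 6: left by d2 = 5 → (39/5, 32/3)
  seg 7: right by d1 = 13/3 → (182/15, 32/3)
  seg 8: up by d1 = 13/3 → (182/15, 15)
  seg 9: left by d3 = 19/5 → (25/3, 15)
  seg 10: right by d8 = 20 → (85/3, 15)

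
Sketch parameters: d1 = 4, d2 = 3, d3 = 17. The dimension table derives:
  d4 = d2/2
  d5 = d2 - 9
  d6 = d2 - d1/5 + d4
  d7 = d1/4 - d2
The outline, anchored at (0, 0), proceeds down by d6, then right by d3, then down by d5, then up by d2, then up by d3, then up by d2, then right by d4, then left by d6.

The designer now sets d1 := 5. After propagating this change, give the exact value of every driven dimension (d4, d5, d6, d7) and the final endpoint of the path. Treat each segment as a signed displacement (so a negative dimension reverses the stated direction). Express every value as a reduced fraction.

Apply edit: d1 := 5
  d4 = d2/2 = 3/2
  d5 = d2 - 9 = -6
  d6 = d2 - d1/5 + d4 = 7/2
  d7 = d1/4 - d2 = -7/4
Walk from origin (0, 0):
  seg 1: down by d6 = 7/2 → (0, -7/2)
  seg 2: right by d3 = 17 → (17, -7/2)
  seg 3: down by d5 = -6 → (17, 5/2)
  seg 4: up by d2 = 3 → (17, 11/2)
  seg 5: up by d3 = 17 → (17, 45/2)
  seg 6: up by d2 = 3 → (17, 51/2)
  seg 7: right by d4 = 3/2 → (37/2, 51/2)
  seg 8: left by d6 = 7/2 → (15, 51/2)

d4 = 3/2
d5 = -6
d6 = 7/2
d7 = -7/4
endpoint = (15, 51/2)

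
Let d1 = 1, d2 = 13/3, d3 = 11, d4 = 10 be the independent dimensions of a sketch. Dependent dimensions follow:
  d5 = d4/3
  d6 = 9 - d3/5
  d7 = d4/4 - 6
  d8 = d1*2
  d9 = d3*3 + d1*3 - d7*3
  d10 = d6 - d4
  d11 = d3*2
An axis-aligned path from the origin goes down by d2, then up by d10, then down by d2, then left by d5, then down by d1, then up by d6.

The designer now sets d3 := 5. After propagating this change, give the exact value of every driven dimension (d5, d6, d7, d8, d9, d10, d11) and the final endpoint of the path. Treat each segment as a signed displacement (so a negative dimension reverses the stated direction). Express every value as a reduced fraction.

d5 = 10/3
d6 = 8
d7 = -7/2
d8 = 2
d9 = 57/2
d10 = -2
d11 = 10
endpoint = (-10/3, -11/3)

Apply edit: d3 := 5
  d5 = d4/3 = 10/3
  d6 = 9 - d3/5 = 8
  d7 = d4/4 - 6 = -7/2
  d8 = d1*2 = 2
  d9 = d3*3 + d1*3 - d7*3 = 57/2
  d10 = d6 - d4 = -2
  d11 = d3*2 = 10
Walk from origin (0, 0):
  seg 1: down by d2 = 13/3 → (0, -13/3)
  seg 2: up by d10 = -2 → (0, -19/3)
  seg 3: down by d2 = 13/3 → (0, -32/3)
  seg 4: left by d5 = 10/3 → (-10/3, -32/3)
  seg 5: down by d1 = 1 → (-10/3, -35/3)
  seg 6: up by d6 = 8 → (-10/3, -11/3)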